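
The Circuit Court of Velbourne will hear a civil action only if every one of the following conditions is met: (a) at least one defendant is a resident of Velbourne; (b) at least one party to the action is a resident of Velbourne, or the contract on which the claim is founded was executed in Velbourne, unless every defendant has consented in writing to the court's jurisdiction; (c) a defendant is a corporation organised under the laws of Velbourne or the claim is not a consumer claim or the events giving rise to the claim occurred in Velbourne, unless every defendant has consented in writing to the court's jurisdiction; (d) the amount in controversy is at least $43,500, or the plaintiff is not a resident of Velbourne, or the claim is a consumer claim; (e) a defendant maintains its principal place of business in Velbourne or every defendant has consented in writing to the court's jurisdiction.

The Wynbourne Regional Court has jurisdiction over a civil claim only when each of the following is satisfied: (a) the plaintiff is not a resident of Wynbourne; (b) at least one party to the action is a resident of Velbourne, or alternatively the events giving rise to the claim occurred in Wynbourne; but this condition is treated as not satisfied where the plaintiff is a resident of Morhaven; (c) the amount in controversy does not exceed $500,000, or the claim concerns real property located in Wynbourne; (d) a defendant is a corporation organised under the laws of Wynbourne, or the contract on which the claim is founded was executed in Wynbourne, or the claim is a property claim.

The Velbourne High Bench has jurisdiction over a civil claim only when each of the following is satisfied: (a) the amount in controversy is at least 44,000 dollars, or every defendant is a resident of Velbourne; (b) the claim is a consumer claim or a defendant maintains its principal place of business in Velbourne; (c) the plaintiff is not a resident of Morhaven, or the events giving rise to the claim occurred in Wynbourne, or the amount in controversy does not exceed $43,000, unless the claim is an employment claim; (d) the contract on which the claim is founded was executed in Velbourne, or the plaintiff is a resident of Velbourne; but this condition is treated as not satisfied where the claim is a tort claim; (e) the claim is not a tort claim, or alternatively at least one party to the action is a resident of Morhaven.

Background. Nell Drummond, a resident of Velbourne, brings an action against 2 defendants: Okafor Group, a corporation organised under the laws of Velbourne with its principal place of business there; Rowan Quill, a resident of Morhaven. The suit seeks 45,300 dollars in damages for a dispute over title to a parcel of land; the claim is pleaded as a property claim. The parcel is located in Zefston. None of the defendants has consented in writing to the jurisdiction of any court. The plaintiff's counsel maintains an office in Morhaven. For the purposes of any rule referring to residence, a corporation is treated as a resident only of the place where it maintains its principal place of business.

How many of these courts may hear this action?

The Circuit Court of Velbourne:
  (a) Okafor Group resides in Velbourne. Satisfied.
  (b) Nell Drummond resides in Velbourne, so this disjunct is met. Met.
  (c) Okafor Group is organised under the laws of Velbourne — that alternative is enough. Satisfied.
  (d) The amount in controversy is $45,300, which meets the 43,500 dollars floor, so one alternative holds. Met.
  (e) Okafor Group has its principal place of business in Velbourne — that alternative is enough. Condition met.
  → The court has jurisdiction.
The Wynbourne Regional Court:
  (a) The plaintiff resides in Velbourne, which is not Wynbourne. Satisfied.
  (b) Nell Drummond resides in Velbourne, which satisfies one of the alternatives. And the carve-out is inapplicable — the plaintiff resides in Velbourne, not Morhaven. Met.
  (c) The amount in controversy is $45,300, within the 500,000 dollars ceiling, which satisfies one of the alternatives. Condition met.
  (d) The claim is a property claim, so this disjunct is met. Condition met.
  → The court has jurisdiction.
The Velbourne High Bench:
  (a) The amount in controversy is 45,300 dollars, which meets the USD 44,000 floor, which satisfies one of the alternatives. Met.
  (b) Okafor Group has its principal place of business in Velbourne — that alternative is enough. Condition met.
  (c) The plaintiff resides in Velbourne, which is not Morhaven, so this disjunct is met. Met.
  (d) The plaintiff resides in Velbourne, so one alternative holds. The exception is not triggered, since the claim is a property claim, not a tort claim. Met.
  (e) The claim is a property claim, not a tort claim — that alternative is enough. Met.
  → The court has jurisdiction.
Courts with jurisdiction: the Circuit Court of Velbourne, the Wynbourne Regional Court, the Velbourne High Bench — 3 in total.

3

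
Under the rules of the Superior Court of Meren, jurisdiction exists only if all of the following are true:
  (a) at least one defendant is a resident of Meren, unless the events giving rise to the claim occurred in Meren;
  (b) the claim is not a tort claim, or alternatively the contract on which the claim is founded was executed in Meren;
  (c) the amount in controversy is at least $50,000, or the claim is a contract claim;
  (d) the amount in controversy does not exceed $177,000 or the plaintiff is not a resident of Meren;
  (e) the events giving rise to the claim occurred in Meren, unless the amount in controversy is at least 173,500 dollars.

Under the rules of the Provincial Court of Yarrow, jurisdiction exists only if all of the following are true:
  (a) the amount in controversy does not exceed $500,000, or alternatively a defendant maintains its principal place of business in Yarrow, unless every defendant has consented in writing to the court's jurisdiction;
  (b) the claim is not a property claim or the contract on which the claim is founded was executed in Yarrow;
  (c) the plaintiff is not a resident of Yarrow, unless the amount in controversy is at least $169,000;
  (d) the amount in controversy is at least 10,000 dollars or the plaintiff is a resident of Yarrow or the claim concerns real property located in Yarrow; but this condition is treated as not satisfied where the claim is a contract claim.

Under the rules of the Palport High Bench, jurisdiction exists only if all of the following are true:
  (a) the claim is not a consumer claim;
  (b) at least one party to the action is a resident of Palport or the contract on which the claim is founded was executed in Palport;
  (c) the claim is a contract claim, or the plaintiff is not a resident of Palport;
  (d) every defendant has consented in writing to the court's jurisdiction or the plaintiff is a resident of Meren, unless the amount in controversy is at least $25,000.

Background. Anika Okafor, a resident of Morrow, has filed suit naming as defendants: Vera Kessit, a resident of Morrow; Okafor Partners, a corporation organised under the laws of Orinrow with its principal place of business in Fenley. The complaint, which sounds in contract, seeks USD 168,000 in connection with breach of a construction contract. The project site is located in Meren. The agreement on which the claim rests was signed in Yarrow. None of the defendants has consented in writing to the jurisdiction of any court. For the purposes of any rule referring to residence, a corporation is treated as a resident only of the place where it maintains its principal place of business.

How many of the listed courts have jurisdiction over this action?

1

The Superior Court of Meren:
  (a) No defendant resides in Meren (they reside in Morrow, Fenley). The proviso rescues it, though: the operative events occurred in Meren. Condition met.
  (b) The claim is a contract claim, not a tort claim, so one alternative holds. Met.
  (c) The amount in controversy is 168,000 dollars, which meets the 50,000 dollars floor, so one alternative holds. Satisfied.
  (d) The amount in controversy is USD 168,000, within the 177,000 dollars ceiling, so one alternative holds. Met.
  (e) The operative events occurred in Meren. Satisfied.
  → Jurisdiction lies.
The Provincial Court of Yarrow:
  (a) The amount in controversy is USD 168,000, within the 500,000 dollars ceiling — that alternative is enough. Condition met.
  (b) The claim is a contract claim, not a property claim, so one alternative holds. Satisfied.
  (c) The plaintiff resides in Morrow, which is not Yarrow. Satisfied.
  (d) The amount in controversy is 168,000 dollars, which meets the 10,000 dollars floor, so one alternative holds. But the claim is a contract claim, triggering the carve-out and defeating this condition. Fails.
  → Not every requirement is met — no jurisdiction.
The Palport High Bench:
  (a) The claim is a contract claim, not a consumer claim. Condition met.
  (b) No party resides in Palport; the contract was executed in Yarrow, not Palport — every alternative fails. Fails.
  (c) The claim is a contract claim, so this disjunct is met. Satisfied.
  (d) No such written consent has been filed; the plaintiff resides in Morrow, not Meren — no alternative holds. The proviso rescues it, though: the amount in controversy is 168,000 dollars, which meets the 25,000 dollars floor. Met.
  → The court lacks jurisdiction.
Courts with jurisdiction: the Superior Court of Meren — 1 in total.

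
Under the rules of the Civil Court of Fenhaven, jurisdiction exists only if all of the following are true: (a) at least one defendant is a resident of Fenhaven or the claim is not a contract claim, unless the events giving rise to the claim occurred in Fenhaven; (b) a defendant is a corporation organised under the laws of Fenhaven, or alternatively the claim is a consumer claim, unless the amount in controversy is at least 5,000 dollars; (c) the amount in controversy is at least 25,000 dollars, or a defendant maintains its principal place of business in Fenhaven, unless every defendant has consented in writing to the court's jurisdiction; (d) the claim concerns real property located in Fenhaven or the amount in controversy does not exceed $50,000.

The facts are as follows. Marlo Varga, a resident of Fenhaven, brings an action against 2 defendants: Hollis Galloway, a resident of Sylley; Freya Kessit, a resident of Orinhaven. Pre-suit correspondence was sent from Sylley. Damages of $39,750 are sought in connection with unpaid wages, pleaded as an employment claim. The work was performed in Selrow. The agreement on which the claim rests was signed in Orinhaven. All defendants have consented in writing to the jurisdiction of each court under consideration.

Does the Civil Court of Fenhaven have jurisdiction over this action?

The Civil Court of Fenhaven:
  (a) The claim is an employment claim, not a contract claim, so one alternative holds. Condition met.
  (b) No defendant is a corporation; the claim is an employment claim, not a consumer claim — no alternative holds. But the amount in controversy is 39,750 dollars, which meets the 5,000 dollars floor, and the 'unless' clause therefore excuses the requirement. Satisfied.
  (c) The amount in controversy is $39,750, which meets the 25,000 dollars floor, so one alternative holds. Satisfied.
  (d) The amount in controversy is 39,750 dollars, within the 50,000 dollars ceiling, which satisfies one of the alternatives. Met.
  → Jurisdiction lies.

Yes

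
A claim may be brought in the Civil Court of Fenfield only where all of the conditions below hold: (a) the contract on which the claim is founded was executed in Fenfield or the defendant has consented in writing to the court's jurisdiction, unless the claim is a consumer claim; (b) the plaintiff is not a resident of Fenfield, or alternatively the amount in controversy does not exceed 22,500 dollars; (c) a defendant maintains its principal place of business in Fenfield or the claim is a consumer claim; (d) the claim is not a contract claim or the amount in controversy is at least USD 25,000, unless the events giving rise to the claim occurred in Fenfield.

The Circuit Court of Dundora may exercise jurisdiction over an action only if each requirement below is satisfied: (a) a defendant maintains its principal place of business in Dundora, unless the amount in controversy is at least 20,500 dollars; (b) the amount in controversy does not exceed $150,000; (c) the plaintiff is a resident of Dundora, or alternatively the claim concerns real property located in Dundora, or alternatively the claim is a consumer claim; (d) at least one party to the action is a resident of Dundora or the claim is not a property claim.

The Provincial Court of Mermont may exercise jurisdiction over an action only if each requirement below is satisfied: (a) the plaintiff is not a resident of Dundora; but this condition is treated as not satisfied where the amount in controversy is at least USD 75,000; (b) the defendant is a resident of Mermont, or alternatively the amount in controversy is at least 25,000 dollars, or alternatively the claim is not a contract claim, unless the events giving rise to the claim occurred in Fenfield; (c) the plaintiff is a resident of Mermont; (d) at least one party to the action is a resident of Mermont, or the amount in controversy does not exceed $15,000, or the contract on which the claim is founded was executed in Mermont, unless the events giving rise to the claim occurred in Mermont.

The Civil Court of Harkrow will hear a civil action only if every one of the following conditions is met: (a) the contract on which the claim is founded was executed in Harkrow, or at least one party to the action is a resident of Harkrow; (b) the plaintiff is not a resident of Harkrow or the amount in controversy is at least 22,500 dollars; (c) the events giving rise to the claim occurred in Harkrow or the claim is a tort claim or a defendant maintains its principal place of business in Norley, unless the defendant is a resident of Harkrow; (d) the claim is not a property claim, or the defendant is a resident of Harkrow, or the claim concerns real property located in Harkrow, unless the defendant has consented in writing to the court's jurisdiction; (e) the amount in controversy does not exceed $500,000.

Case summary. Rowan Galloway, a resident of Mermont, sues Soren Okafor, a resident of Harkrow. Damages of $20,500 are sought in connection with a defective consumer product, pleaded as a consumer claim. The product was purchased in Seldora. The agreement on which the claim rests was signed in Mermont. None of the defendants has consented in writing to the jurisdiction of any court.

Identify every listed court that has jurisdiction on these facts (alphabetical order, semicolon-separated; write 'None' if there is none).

The Civil Court of Fenfield:
  (a) The contract was executed in Mermont, not Fenfield; no such written consent has been filed — none of the alternatives is met. But the claim is a consumer claim, and the 'unless' clause therefore excuses the requirement. Satisfied.
  (b) The plaintiff resides in Mermont, which is not Fenfield — that alternative is enough. Met.
  (c) The claim is a consumer claim, so this disjunct is met. Met.
  (d) The claim is a consumer claim, not a contract claim — that alternative is enough. Met.
  → Jurisdiction lies.
The Circuit Court of Dundora:
  (a) No defendant is a corporation. However, the amount in controversy is USD 20,500, which meets the USD 20,500 floor, so the 'unless' proviso supplies this condition. Condition met.
  (b) The amount in controversy is $20,500, within the $150,000 ceiling. Satisfied.
  (c) The claim is a consumer claim — that alternative is enough. Condition met.
  (d) The claim is a consumer claim, not a property claim, so one alternative holds. Met.
  → Jurisdiction lies.
The Provincial Court of Mermont:
  (a) The plaintiff resides in Mermont, which is not Dundora. And the carve-out is inapplicable — the amount in controversy is 20,500 dollars, below the 75,000 dollars floor. Condition met.
  (b) The claim is a consumer claim, not a contract claim, which satisfies one of the alternatives. Satisfied.
  (c) The plaintiff resides in Mermont. Condition met.
  (d) Rowan Galloway resides in Mermont — that alternative is enough. Satisfied.
  → Every requirement is satisfied — jurisdiction.
The Civil Court of Harkrow:
  (a) Soren Okafor resides in Harkrow — that alternative is enough. Met.
  (b) The plaintiff resides in Mermont, which is not Harkrow, which satisfies one of the alternatives. Condition met.
  (c) The operative events occurred in Seldora, not Harkrow; the claim is a consumer claim, not a tort claim; no defendant is a corporation — every alternative fails. The proviso rescues it, though: the defendant resides in Harkrow. Met.
  (d) The claim is a consumer claim, not a property claim — that alternative is enough. Satisfied.
  (e) The amount in controversy is $20,500, within the 500,000 dollars ceiling. Met.
  → All conditions met; jurisdiction exists.

the Circuit Court of Dundora; the Civil Court of Fenfield; the Civil Court of Harkrow; the Provincial Court of Mermont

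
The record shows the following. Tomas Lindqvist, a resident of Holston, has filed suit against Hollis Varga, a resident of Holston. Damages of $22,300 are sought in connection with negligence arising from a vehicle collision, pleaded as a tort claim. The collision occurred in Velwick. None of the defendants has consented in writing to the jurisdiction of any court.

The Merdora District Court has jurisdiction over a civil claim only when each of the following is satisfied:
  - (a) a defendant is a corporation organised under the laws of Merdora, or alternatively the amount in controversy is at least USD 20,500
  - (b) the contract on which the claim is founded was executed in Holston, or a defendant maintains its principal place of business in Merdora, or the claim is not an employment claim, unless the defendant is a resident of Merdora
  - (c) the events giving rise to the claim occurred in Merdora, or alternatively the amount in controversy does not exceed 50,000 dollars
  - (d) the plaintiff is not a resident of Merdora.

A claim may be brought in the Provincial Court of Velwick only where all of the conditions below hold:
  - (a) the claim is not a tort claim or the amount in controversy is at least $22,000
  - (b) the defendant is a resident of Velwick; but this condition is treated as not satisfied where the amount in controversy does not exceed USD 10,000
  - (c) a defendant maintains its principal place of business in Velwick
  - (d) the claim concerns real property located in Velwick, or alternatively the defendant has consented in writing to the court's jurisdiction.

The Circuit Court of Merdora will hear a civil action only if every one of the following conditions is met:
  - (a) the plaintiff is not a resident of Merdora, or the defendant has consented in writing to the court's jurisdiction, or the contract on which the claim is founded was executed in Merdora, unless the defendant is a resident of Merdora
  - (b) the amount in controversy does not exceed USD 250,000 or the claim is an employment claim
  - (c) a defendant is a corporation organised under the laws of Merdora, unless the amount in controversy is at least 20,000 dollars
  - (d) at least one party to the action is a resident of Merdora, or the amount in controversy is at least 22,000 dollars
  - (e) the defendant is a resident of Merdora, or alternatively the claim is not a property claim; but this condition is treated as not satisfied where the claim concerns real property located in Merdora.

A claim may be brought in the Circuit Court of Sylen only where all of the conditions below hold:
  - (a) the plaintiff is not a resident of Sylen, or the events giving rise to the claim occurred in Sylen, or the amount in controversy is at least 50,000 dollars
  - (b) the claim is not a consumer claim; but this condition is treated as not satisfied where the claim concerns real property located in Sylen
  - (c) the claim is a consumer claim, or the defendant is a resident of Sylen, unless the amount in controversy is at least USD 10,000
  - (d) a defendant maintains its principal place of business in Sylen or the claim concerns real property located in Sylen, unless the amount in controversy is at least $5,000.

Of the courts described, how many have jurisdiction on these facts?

3

The Merdora District Court:
  (a) The amount in controversy is $22,300, which meets the 20,500 dollars floor — that alternative is enough. Satisfied.
  (b) The claim is a tort claim, not an employment claim, so one alternative holds. Condition met.
  (c) The amount in controversy is 22,300 dollars, within the 50,000 dollars ceiling — that alternative is enough. Met.
  (d) The plaintiff resides in Holston, which is not Merdora. Met.
  → Every requirement is satisfied — jurisdiction.
The Provincial Court of Velwick:
  (a) The amount in controversy is $22,300, which meets the USD 22,000 floor, so this disjunct is met. Met.
  (b) The defendant resides in Holston, not Velwick. Not satisfied.
  (c) No defendant is a corporation. Not met.
  (d) The claim does not concern real property; no such written consent has been filed — no alternative holds. Not met.
  → No jurisdiction.
The Circuit Court of Merdora:
  (a) The plaintiff resides in Holston, which is not Merdora, so one alternative holds. Satisfied.
  (b) The amount in controversy is USD 22,300, within the $250,000 ceiling, so one alternative holds. Met.
  (c) No defendant is a corporation. The proviso rescues it, though: the amount in controversy is USD 22,300, which meets the USD 20,000 floor. Satisfied.
  (d) The amount in controversy is USD 22,300, which meets the 22,000 dollars floor, so one alternative holds. Met.
  (e) The claim is a tort claim, not a property claim, which satisfies one of the alternatives. And the carve-out is inapplicable — the claim does not concern real property. Met.
  → The court has jurisdiction.
The Circuit Court of Sylen:
  (a) The plaintiff resides in Holston, which is not Sylen, which satisfies one of the alternatives. Satisfied.
  (b) The claim is a tort claim, not a consumer claim. The exception is not triggered, since the claim does not concern real property. Satisfied.
  (c) The claim is a tort claim, not a consumer claim; the defendant resides in Holston, not Sylen — none of the alternatives is met. However, the amount in controversy is 22,300 dollars, which meets the $10,000 floor, so the 'unless' proviso supplies this condition. Condition met.
  (d) No defendant is a corporation; the claim does not concern real property — none of the alternatives is met. But the amount in controversy is USD 22,300, which meets the 5,000 dollars floor, and the 'unless' clause therefore excuses the requirement. Met.
  → All conditions met; jurisdiction exists.
Courts with jurisdiction: the Merdora District Court, the Circuit Court of Merdora, the Circuit Court of Sylen — 3 in total.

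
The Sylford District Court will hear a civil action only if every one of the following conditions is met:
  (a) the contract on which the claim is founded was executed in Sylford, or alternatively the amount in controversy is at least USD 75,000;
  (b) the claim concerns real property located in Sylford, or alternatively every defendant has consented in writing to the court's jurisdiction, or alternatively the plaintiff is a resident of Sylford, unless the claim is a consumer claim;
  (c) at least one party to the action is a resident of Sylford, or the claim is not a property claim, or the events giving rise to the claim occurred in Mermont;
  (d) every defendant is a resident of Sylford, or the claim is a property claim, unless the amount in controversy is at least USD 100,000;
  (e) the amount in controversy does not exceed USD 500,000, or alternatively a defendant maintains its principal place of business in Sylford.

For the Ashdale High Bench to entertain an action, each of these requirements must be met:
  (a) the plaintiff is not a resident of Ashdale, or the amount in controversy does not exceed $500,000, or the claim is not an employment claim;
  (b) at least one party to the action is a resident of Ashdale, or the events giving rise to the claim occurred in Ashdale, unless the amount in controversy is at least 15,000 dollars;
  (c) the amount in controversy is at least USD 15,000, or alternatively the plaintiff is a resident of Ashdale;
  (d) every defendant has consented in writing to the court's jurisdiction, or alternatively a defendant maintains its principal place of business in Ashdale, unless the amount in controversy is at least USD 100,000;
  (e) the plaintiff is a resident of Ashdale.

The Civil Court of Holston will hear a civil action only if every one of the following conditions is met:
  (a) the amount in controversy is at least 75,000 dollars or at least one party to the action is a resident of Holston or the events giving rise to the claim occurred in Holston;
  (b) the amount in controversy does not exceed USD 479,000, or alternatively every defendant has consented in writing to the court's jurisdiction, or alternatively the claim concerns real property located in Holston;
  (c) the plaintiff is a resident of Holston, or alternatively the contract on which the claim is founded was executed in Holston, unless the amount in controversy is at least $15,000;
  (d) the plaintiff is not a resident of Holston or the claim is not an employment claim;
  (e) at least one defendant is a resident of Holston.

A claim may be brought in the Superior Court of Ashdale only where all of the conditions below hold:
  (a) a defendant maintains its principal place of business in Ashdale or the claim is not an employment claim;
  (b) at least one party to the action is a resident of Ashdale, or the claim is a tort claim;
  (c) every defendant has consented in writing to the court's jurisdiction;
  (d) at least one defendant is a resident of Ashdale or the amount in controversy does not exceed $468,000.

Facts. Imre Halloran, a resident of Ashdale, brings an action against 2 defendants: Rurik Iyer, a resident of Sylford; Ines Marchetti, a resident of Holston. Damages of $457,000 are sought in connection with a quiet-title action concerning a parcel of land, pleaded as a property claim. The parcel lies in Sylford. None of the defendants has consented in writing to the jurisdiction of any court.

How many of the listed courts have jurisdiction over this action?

The Sylford District Court:
  (a) The amount in controversy is $457,000, which meets the $75,000 floor, so this disjunct is met. Satisfied.
  (b) The property lies in Sylford, which satisfies one of the alternatives. Satisfied.
  (c) Rurik Iyer resides in Sylford, so one alternative holds. Met.
  (d) The claim is a property claim — that alternative is enough. Satisfied.
  (e) The amount in controversy is USD 457,000, within the $500,000 ceiling — that alternative is enough. Met.
  → All conditions met; jurisdiction exists.
The Ashdale High Bench:
  (a) The amount in controversy is 457,000 dollars, within the USD 500,000 ceiling, so one alternative holds. Satisfied.
  (b) Imre Halloran resides in Ashdale, which satisfies one of the alternatives. Satisfied.
  (c) The amount in controversy is $457,000, which meets the 15,000 dollars floor — that alternative is enough. Satisfied.
  (d) No such written consent has been filed; no defendant is a corporation — every alternative fails. The proviso rescues it, though: the amount in controversy is USD 457,000, which meets the $100,000 floor. Condition met.
  (e) The plaintiff resides in Ashdale. Condition met.
  → Jurisdiction lies.
The Civil Court of Holston:
  (a) The amount in controversy is 457,000 dollars, which meets the 75,000 dollars floor, so one alternative holds. Condition met.
  (b) The amount in controversy is USD 457,000, within the USD 479,000 ceiling, so one alternative holds. Satisfied.
  (c) The plaintiff resides in Ashdale, not Holston; no contract (and hence no place of execution) is alleged — none of the alternatives is met. But the amount in controversy is $457,000, which meets the USD 15,000 floor, and the 'unless' clause therefore excuses the requirement. Satisfied.
  (d) The plaintiff resides in Ashdale, which is not Holston, which satisfies one of the alternatives. Satisfied.
  (e) Ines Marchetti resides in Holston. Satisfied.
  → The court has jurisdiction.
The Superior Court of Ashdale:
  (a) The claim is a property claim, not an employment claim, so one alternative holds. Met.
  (b) Imre Halloran resides in Ashdale, which satisfies one of the alternatives. Met.
  (c) No such written consent has been filed. Not met.
  (d) The amount in controversy is $457,000, within the USD 468,000 ceiling, so this disjunct is met. Condition met.
  → Not every requirement is met — no jurisdiction.
Courts with jurisdiction: the Sylford District Court, the Ashdale High Bench, the Civil Court of Holston — 3 in total.

3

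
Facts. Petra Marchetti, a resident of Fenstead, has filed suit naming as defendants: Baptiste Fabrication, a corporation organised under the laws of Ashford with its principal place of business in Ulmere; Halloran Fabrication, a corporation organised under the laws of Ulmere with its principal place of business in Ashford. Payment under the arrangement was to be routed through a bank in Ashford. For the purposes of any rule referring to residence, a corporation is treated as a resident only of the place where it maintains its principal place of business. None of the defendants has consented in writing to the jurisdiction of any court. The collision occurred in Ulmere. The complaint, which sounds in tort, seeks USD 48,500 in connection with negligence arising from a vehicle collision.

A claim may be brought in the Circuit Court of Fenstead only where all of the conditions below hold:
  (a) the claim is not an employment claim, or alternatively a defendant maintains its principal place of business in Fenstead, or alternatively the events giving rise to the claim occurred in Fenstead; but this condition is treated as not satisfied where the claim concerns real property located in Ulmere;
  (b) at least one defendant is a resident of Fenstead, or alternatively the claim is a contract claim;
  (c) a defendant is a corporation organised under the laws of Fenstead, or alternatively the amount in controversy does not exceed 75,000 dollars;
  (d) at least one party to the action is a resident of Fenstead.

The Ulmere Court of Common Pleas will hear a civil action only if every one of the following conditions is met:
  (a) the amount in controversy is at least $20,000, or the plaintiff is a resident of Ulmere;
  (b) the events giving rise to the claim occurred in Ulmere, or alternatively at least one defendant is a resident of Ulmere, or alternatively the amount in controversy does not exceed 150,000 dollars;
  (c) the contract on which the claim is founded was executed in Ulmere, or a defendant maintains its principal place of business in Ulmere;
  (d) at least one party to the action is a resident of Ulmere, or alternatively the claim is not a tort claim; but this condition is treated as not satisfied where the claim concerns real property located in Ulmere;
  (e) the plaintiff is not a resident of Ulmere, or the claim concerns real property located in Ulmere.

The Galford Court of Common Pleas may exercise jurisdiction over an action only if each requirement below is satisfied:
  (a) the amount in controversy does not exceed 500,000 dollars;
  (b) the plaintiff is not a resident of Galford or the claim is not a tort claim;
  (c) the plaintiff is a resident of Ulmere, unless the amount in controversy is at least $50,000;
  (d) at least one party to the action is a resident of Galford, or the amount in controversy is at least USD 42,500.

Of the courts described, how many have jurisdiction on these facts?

1

The Circuit Court of Fenstead:
  (a) The claim is a tort claim, not an employment claim — that alternative is enough. And the carve-out is inapplicable — the claim does not concern real property. Satisfied.
  (b) No defendant resides in Fenstead (they reside in Ulmere, Ashford); the claim is a tort claim, not a contract claim — none of the alternatives is met. Fails.
  (c) The amount in controversy is USD 48,500, within the 75,000 dollars ceiling, so this disjunct is met. Satisfied.
  (d) Petra Marchetti resides in Fenstead. Condition met.
  → The court lacks jurisdiction.
The Ulmere Court of Common Pleas:
  (a) The amount in controversy is USD 48,500, which meets the USD 20,000 floor, so this disjunct is met. Satisfied.
  (b) The operative events occurred in Ulmere, which satisfies one of the alternatives. Met.
  (c) Baptiste Fabrication has its principal place of business in Ulmere — that alternative is enough. Met.
  (d) Baptiste Fabrication resides in Ulmere, so one alternative holds. The carve-out does not apply: the claim does not concern real property. Condition met.
  (e) The plaintiff resides in Fenstead, which is not Ulmere, which satisfies one of the alternatives. Satisfied.
  → Jurisdiction lies.
The Galford Court of Common Pleas:
  (a) The amount in controversy is 48,500 dollars, within the USD 500,000 ceiling. Condition met.
  (b) The plaintiff resides in Fenstead, which is not Galford, so this disjunct is met. Satisfied.
  (c) The plaintiff resides in Fenstead, not Ulmere. And the amount in controversy is $48,500, below the $50,000 floor, so the proviso does not save it. Fails.
  (d) The amount in controversy is USD 48,500, which meets the $42,500 floor, so this disjunct is met. Condition met.
  → Not every requirement is met — no jurisdiction.
Courts with jurisdiction: the Ulmere Court of Common Pleas — 1 in total.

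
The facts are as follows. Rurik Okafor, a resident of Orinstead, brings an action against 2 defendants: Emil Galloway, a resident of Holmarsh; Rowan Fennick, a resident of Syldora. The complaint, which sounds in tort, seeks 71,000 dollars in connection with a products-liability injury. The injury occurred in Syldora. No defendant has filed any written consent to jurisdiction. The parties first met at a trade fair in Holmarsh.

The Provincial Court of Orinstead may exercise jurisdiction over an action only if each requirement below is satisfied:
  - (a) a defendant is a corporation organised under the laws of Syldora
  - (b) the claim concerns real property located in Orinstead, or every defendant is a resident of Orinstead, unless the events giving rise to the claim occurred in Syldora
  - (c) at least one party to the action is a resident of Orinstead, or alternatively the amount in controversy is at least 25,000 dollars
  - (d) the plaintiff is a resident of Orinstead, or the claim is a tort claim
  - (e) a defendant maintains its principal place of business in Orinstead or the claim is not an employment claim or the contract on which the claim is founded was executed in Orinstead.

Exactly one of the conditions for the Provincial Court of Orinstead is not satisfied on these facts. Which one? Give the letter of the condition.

The Provincial Court of Orinstead:
  (a) No defendant is a corporation. Condition not met.
  (b) The claim does not concern real property; the defendants reside as follows — Emil Galloway in Holmarsh, Rowan Fennick in Syldora — not all in Orinstead — every alternative fails. The proviso rescues it, though: the operative events occurred in Syldora. Condition met.
  (c) Rurik Okafor resides in Orinstead, so this disjunct is met. Satisfied.
  (d) The plaintiff resides in Orinstead, which satisfies one of the alternatives. Condition met.
  (e) The claim is a tort claim, not an employment claim, so this disjunct is met. Condition met.
Only condition (a) fails.

(a)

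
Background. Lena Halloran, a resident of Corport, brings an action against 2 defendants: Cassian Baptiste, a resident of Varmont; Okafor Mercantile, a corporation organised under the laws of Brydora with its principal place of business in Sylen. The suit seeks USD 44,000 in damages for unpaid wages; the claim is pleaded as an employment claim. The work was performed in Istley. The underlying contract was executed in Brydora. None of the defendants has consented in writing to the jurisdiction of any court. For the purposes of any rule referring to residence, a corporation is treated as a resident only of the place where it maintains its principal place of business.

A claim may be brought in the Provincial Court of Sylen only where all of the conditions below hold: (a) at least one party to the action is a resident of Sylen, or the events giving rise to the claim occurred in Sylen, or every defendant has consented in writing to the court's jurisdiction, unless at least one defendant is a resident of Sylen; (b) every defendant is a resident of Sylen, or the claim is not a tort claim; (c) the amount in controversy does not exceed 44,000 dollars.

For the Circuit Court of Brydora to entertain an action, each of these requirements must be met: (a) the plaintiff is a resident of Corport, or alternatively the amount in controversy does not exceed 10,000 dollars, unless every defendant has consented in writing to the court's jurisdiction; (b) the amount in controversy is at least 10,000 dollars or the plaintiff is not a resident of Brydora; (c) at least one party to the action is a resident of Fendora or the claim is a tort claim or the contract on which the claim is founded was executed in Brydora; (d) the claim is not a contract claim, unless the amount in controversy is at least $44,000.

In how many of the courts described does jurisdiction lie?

The Provincial Court of Sylen:
  (a) Okafor Mercantile resides in Sylen — that alternative is enough. Condition met.
  (b) The claim is an employment claim, not a tort claim, so one alternative holds. Met.
  (c) The amount in controversy is USD 44,000, within the 44,000 dollars ceiling. Satisfied.
  → The court has jurisdiction.
The Circuit Court of Brydora:
  (a) The plaintiff resides in Corport, so one alternative holds. Satisfied.
  (b) The amount in controversy is USD 44,000, which meets the $10,000 floor — that alternative is enough. Met.
  (c) The contract was executed in Brydora, so this disjunct is met. Met.
  (d) The claim is an employment claim, not a contract claim. Condition met.
  → Jurisdiction lies.
Courts with jurisdiction: the Provincial Court of Sylen, the Circuit Court of Brydora — 2 in total.

2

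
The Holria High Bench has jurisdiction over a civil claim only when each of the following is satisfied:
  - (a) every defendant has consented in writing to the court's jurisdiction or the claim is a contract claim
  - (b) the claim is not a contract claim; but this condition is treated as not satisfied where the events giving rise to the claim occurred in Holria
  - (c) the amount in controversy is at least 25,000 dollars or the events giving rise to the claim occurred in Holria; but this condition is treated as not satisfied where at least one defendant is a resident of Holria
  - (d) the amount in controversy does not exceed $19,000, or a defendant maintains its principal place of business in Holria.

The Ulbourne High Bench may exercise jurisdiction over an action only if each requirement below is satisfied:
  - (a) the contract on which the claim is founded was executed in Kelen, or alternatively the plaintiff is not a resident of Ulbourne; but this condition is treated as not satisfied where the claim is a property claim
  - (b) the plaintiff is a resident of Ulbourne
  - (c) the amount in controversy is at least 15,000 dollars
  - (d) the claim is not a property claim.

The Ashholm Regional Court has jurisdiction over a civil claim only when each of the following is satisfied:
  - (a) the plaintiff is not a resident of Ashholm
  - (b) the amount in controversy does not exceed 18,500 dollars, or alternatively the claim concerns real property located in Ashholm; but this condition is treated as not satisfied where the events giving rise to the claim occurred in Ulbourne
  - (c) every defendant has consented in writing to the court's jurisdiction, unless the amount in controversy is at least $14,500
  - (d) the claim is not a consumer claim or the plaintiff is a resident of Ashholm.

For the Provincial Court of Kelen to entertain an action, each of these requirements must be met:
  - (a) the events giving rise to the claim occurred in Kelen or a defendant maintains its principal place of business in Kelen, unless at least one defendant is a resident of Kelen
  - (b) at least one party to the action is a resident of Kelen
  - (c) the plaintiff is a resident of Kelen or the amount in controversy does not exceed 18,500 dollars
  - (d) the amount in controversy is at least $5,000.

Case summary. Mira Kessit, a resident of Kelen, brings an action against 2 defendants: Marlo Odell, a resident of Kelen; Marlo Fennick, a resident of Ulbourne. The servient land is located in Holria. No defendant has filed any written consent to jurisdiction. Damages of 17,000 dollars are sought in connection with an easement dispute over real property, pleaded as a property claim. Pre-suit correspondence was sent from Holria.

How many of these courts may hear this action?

The Holria High Bench:
  (a) No such written consent has been filed; the claim is a property claim, not a contract claim — every alternative fails. Not satisfied.
  (b) The claim is a property claim, not a contract claim. But the operative events occurred in Holria, triggering the carve-out and defeating this condition. Not satisfied.
  (c) The operative events occurred in Holria, so one alternative holds. The carve-out does not apply: no defendant resides in Holria (they reside in Kelen, Ulbourne). Condition met.
  (d) The amount in controversy is $17,000, within the $19,000 ceiling — that alternative is enough. Satisfied.
  → The court lacks jurisdiction.
The Ulbourne High Bench:
  (a) The plaintiff resides in Kelen, which is not Ulbourne, which satisfies one of the alternatives. But the claim is a property claim, triggering the carve-out and defeating this condition. Condition not met.
  (b) The plaintiff resides in Kelen, not Ulbourne. Fails.
  (c) The amount in controversy is 17,000 dollars, which meets the $15,000 floor. Condition met.
  (d) The claim is a property claim. Condition not met.
  → The court lacks jurisdiction.
The Ashholm Regional Court:
  (a) The plaintiff resides in Kelen, which is not Ashholm. Condition met.
  (b) The amount in controversy is 17,000 dollars, within the $18,500 ceiling, so this disjunct is met. The carve-out does not apply: the operative events occurred in Holria, not Ulbourne. Satisfied.
  (c) No such written consent has been filed. However, the amount in controversy is USD 17,000, which meets the 14,500 dollars floor, so the 'unless' proviso supplies this condition. Condition met.
  (d) The claim is a property claim, not a consumer claim, so this disjunct is met. Met.
  → Every requirement is satisfied — jurisdiction.
The Provincial Court of Kelen:
  (a) The operative events occurred in Holria, not Kelen; no defendant is a corporation — every alternative fails. However, Marlo Odell resides in Kelen, so the 'unless' proviso supplies this condition. Satisfied.
  (b) Mira Kessit resides in Kelen. Condition met.
  (c) The plaintiff resides in Kelen, so one alternative holds. Met.
  (d) The amount in controversy is USD 17,000, which meets the 5,000 dollars floor. Met.
  → Every requirement is satisfied — jurisdiction.
Courts with jurisdiction: the Ashholm Regional Court, the Provincial Court of Kelen — 2 in total.

2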